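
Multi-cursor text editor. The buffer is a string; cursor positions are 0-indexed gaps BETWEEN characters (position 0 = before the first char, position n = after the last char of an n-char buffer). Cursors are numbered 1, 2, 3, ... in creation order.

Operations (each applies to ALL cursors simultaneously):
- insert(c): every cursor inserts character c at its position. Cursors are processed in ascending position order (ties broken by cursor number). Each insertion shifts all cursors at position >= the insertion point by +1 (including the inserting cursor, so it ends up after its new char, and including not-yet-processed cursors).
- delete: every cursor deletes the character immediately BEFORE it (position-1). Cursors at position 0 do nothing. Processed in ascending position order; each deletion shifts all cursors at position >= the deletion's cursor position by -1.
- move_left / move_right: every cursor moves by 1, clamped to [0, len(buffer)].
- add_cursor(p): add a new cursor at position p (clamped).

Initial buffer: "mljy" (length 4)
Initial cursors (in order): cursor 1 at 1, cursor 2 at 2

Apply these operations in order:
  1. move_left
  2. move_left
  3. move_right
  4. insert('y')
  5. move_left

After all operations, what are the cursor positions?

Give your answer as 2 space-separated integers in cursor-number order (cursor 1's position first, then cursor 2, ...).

After op 1 (move_left): buffer="mljy" (len 4), cursors c1@0 c2@1, authorship ....
After op 2 (move_left): buffer="mljy" (len 4), cursors c1@0 c2@0, authorship ....
After op 3 (move_right): buffer="mljy" (len 4), cursors c1@1 c2@1, authorship ....
After op 4 (insert('y')): buffer="myyljy" (len 6), cursors c1@3 c2@3, authorship .12...
After op 5 (move_left): buffer="myyljy" (len 6), cursors c1@2 c2@2, authorship .12...

Answer: 2 2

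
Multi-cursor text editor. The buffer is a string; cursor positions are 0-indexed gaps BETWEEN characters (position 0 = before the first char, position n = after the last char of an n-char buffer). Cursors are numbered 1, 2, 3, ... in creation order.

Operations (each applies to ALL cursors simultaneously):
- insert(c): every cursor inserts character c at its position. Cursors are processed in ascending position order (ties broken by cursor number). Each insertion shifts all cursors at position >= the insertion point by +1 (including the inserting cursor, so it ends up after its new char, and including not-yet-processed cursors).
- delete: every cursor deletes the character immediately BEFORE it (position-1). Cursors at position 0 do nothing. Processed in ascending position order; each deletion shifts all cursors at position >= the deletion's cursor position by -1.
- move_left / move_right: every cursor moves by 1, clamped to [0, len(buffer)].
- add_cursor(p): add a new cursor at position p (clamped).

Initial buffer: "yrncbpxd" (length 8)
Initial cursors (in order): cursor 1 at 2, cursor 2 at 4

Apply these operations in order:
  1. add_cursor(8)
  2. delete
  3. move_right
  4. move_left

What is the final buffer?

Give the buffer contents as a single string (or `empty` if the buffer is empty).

Answer: ynbpx

Derivation:
After op 1 (add_cursor(8)): buffer="yrncbpxd" (len 8), cursors c1@2 c2@4 c3@8, authorship ........
After op 2 (delete): buffer="ynbpx" (len 5), cursors c1@1 c2@2 c3@5, authorship .....
After op 3 (move_right): buffer="ynbpx" (len 5), cursors c1@2 c2@3 c3@5, authorship .....
After op 4 (move_left): buffer="ynbpx" (len 5), cursors c1@1 c2@2 c3@4, authorship .....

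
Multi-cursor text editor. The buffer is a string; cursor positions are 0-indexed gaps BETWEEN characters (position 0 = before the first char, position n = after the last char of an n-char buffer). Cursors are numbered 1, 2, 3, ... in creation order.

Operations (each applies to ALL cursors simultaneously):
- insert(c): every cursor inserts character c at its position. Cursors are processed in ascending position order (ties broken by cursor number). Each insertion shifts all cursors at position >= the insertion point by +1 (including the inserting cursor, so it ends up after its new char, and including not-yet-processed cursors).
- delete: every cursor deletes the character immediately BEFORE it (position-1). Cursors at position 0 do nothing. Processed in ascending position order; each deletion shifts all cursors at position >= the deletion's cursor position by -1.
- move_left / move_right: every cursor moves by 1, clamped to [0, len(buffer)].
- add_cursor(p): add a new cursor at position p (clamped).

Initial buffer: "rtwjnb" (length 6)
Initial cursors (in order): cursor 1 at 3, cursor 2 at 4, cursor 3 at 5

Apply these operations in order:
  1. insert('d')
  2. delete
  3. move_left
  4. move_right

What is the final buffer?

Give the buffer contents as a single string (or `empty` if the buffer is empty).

Answer: rtwjnb

Derivation:
After op 1 (insert('d')): buffer="rtwdjdndb" (len 9), cursors c1@4 c2@6 c3@8, authorship ...1.2.3.
After op 2 (delete): buffer="rtwjnb" (len 6), cursors c1@3 c2@4 c3@5, authorship ......
After op 3 (move_left): buffer="rtwjnb" (len 6), cursors c1@2 c2@3 c3@4, authorship ......
After op 4 (move_right): buffer="rtwjnb" (len 6), cursors c1@3 c2@4 c3@5, authorship ......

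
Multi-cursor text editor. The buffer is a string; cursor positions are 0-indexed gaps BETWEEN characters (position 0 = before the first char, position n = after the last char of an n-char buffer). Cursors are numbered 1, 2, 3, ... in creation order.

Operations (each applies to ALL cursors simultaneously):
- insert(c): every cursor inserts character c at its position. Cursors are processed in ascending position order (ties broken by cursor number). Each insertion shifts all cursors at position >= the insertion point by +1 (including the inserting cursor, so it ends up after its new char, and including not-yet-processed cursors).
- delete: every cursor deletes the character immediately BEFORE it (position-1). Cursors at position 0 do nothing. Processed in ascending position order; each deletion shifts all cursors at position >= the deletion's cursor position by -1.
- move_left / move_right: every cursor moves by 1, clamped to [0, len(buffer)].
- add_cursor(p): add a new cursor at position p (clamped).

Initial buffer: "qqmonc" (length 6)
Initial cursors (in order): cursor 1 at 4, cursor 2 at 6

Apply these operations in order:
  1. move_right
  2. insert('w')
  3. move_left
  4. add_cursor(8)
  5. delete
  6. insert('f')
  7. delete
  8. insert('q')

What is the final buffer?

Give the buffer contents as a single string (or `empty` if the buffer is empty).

After op 1 (move_right): buffer="qqmonc" (len 6), cursors c1@5 c2@6, authorship ......
After op 2 (insert('w')): buffer="qqmonwcw" (len 8), cursors c1@6 c2@8, authorship .....1.2
After op 3 (move_left): buffer="qqmonwcw" (len 8), cursors c1@5 c2@7, authorship .....1.2
After op 4 (add_cursor(8)): buffer="qqmonwcw" (len 8), cursors c1@5 c2@7 c3@8, authorship .....1.2
After op 5 (delete): buffer="qqmow" (len 5), cursors c1@4 c2@5 c3@5, authorship ....1
After op 6 (insert('f')): buffer="qqmofwff" (len 8), cursors c1@5 c2@8 c3@8, authorship ....1123
After op 7 (delete): buffer="qqmow" (len 5), cursors c1@4 c2@5 c3@5, authorship ....1
After op 8 (insert('q')): buffer="qqmoqwqq" (len 8), cursors c1@5 c2@8 c3@8, authorship ....1123

Answer: qqmoqwqq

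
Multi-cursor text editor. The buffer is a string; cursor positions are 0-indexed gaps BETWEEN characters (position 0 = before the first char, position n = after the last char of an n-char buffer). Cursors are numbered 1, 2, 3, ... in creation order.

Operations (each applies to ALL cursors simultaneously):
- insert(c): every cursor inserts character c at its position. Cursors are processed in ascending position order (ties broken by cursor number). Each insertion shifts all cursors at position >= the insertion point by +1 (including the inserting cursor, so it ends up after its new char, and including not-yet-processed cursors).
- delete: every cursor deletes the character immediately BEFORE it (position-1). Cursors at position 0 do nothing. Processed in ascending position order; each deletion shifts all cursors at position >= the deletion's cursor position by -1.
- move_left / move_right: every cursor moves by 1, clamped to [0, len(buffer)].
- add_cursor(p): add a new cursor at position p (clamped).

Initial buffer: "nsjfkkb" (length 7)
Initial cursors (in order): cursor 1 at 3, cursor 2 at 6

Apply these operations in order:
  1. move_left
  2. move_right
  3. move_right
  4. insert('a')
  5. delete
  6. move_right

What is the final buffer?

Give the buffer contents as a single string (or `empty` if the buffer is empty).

After op 1 (move_left): buffer="nsjfkkb" (len 7), cursors c1@2 c2@5, authorship .......
After op 2 (move_right): buffer="nsjfkkb" (len 7), cursors c1@3 c2@6, authorship .......
After op 3 (move_right): buffer="nsjfkkb" (len 7), cursors c1@4 c2@7, authorship .......
After op 4 (insert('a')): buffer="nsjfakkba" (len 9), cursors c1@5 c2@9, authorship ....1...2
After op 5 (delete): buffer="nsjfkkb" (len 7), cursors c1@4 c2@7, authorship .......
After op 6 (move_right): buffer="nsjfkkb" (len 7), cursors c1@5 c2@7, authorship .......

Answer: nsjfkkb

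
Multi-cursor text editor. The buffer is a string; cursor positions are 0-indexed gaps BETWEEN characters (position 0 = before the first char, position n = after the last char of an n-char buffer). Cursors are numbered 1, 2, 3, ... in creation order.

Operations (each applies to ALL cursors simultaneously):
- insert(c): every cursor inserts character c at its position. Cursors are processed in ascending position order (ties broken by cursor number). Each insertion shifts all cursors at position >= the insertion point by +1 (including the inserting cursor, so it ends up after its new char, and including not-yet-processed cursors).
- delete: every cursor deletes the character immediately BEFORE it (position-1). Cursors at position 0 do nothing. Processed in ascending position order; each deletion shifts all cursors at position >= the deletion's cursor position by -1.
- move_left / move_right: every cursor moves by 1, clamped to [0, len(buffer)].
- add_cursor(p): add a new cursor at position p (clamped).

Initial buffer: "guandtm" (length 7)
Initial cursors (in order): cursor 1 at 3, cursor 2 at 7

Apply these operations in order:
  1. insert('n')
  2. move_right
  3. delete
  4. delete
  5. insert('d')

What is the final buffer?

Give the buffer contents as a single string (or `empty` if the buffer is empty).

After op 1 (insert('n')): buffer="guanndtmn" (len 9), cursors c1@4 c2@9, authorship ...1....2
After op 2 (move_right): buffer="guanndtmn" (len 9), cursors c1@5 c2@9, authorship ...1....2
After op 3 (delete): buffer="guandtm" (len 7), cursors c1@4 c2@7, authorship ...1...
After op 4 (delete): buffer="guadt" (len 5), cursors c1@3 c2@5, authorship .....
After op 5 (insert('d')): buffer="guaddtd" (len 7), cursors c1@4 c2@7, authorship ...1..2

Answer: guaddtd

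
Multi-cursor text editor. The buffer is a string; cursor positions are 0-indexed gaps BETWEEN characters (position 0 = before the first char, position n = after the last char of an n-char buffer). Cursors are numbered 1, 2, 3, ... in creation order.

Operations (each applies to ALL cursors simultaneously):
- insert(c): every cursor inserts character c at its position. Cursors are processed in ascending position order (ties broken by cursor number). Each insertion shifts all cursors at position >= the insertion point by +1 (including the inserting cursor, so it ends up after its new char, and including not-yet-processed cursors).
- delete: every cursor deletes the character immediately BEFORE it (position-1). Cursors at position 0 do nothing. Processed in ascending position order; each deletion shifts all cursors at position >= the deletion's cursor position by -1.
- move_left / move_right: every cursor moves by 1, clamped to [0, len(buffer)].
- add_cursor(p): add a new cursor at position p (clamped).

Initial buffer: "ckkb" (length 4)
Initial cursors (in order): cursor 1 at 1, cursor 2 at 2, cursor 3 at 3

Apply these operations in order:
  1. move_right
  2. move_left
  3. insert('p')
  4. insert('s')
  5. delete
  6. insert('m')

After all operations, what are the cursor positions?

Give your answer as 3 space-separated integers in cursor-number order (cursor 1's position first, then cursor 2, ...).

Answer: 3 6 9

Derivation:
After op 1 (move_right): buffer="ckkb" (len 4), cursors c1@2 c2@3 c3@4, authorship ....
After op 2 (move_left): buffer="ckkb" (len 4), cursors c1@1 c2@2 c3@3, authorship ....
After op 3 (insert('p')): buffer="cpkpkpb" (len 7), cursors c1@2 c2@4 c3@6, authorship .1.2.3.
After op 4 (insert('s')): buffer="cpskpskpsb" (len 10), cursors c1@3 c2@6 c3@9, authorship .11.22.33.
After op 5 (delete): buffer="cpkpkpb" (len 7), cursors c1@2 c2@4 c3@6, authorship .1.2.3.
After op 6 (insert('m')): buffer="cpmkpmkpmb" (len 10), cursors c1@3 c2@6 c3@9, authorship .11.22.33.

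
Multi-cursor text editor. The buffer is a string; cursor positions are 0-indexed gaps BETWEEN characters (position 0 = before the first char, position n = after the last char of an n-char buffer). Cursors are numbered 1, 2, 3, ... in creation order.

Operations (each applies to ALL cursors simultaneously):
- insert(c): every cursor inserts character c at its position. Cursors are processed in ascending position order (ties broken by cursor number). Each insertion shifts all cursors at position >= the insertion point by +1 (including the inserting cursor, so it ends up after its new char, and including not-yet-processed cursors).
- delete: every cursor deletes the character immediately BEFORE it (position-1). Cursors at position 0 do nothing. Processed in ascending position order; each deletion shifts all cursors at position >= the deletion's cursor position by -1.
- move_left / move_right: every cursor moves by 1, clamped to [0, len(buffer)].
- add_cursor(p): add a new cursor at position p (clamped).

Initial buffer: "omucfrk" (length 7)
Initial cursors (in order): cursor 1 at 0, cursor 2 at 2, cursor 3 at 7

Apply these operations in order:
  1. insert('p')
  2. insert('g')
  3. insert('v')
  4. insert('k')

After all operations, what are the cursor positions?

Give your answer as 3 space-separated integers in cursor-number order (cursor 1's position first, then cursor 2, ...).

Answer: 4 10 19

Derivation:
After op 1 (insert('p')): buffer="pompucfrkp" (len 10), cursors c1@1 c2@4 c3@10, authorship 1..2.....3
After op 2 (insert('g')): buffer="pgompgucfrkpg" (len 13), cursors c1@2 c2@6 c3@13, authorship 11..22.....33
After op 3 (insert('v')): buffer="pgvompgvucfrkpgv" (len 16), cursors c1@3 c2@8 c3@16, authorship 111..222.....333
After op 4 (insert('k')): buffer="pgvkompgvkucfrkpgvk" (len 19), cursors c1@4 c2@10 c3@19, authorship 1111..2222.....3333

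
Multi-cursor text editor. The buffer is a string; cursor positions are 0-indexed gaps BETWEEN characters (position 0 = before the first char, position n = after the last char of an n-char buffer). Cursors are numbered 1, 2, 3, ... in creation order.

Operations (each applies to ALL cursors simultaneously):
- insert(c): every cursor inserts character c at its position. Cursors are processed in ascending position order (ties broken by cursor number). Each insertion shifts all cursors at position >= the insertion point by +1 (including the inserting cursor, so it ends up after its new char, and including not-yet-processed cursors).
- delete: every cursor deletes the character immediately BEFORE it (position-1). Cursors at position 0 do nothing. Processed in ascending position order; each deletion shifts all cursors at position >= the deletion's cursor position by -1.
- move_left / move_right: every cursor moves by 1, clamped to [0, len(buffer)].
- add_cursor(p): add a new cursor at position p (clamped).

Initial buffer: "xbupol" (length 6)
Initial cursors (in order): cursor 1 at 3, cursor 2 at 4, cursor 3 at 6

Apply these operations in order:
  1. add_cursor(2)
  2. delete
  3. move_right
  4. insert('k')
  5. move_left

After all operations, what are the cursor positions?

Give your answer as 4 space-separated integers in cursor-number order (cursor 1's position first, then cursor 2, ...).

Answer: 5 5 5 5

Derivation:
After op 1 (add_cursor(2)): buffer="xbupol" (len 6), cursors c4@2 c1@3 c2@4 c3@6, authorship ......
After op 2 (delete): buffer="xo" (len 2), cursors c1@1 c2@1 c4@1 c3@2, authorship ..
After op 3 (move_right): buffer="xo" (len 2), cursors c1@2 c2@2 c3@2 c4@2, authorship ..
After op 4 (insert('k')): buffer="xokkkk" (len 6), cursors c1@6 c2@6 c3@6 c4@6, authorship ..1234
After op 5 (move_left): buffer="xokkkk" (len 6), cursors c1@5 c2@5 c3@5 c4@5, authorship ..1234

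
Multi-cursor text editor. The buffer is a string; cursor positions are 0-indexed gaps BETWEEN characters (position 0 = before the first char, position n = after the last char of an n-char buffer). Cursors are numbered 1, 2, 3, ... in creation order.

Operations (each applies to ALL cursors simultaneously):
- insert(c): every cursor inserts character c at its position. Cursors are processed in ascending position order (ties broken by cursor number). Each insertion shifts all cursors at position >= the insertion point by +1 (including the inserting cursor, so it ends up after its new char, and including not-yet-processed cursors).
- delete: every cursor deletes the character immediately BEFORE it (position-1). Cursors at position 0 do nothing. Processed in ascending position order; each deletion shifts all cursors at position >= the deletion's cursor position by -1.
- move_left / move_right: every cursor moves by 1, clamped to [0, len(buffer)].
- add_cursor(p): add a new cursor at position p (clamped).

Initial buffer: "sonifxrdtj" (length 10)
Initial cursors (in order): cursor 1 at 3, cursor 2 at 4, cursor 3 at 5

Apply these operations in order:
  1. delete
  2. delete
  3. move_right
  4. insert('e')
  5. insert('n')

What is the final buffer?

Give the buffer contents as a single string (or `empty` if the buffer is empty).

After op 1 (delete): buffer="soxrdtj" (len 7), cursors c1@2 c2@2 c3@2, authorship .......
After op 2 (delete): buffer="xrdtj" (len 5), cursors c1@0 c2@0 c3@0, authorship .....
After op 3 (move_right): buffer="xrdtj" (len 5), cursors c1@1 c2@1 c3@1, authorship .....
After op 4 (insert('e')): buffer="xeeerdtj" (len 8), cursors c1@4 c2@4 c3@4, authorship .123....
After op 5 (insert('n')): buffer="xeeennnrdtj" (len 11), cursors c1@7 c2@7 c3@7, authorship .123123....

Answer: xeeennnrdtj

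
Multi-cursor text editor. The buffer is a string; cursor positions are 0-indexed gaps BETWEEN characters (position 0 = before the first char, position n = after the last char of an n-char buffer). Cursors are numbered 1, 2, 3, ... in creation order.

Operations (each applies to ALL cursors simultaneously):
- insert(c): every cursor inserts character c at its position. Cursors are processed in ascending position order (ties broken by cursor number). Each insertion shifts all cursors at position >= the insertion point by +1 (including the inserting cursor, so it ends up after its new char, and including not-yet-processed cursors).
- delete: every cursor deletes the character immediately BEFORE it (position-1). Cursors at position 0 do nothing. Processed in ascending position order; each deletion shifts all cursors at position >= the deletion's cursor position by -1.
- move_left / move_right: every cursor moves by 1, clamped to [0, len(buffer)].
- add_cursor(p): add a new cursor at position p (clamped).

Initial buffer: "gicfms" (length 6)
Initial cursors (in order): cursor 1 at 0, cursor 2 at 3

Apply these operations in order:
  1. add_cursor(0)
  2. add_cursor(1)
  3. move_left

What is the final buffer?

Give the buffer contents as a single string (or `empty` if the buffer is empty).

Answer: gicfms

Derivation:
After op 1 (add_cursor(0)): buffer="gicfms" (len 6), cursors c1@0 c3@0 c2@3, authorship ......
After op 2 (add_cursor(1)): buffer="gicfms" (len 6), cursors c1@0 c3@0 c4@1 c2@3, authorship ......
After op 3 (move_left): buffer="gicfms" (len 6), cursors c1@0 c3@0 c4@0 c2@2, authorship ......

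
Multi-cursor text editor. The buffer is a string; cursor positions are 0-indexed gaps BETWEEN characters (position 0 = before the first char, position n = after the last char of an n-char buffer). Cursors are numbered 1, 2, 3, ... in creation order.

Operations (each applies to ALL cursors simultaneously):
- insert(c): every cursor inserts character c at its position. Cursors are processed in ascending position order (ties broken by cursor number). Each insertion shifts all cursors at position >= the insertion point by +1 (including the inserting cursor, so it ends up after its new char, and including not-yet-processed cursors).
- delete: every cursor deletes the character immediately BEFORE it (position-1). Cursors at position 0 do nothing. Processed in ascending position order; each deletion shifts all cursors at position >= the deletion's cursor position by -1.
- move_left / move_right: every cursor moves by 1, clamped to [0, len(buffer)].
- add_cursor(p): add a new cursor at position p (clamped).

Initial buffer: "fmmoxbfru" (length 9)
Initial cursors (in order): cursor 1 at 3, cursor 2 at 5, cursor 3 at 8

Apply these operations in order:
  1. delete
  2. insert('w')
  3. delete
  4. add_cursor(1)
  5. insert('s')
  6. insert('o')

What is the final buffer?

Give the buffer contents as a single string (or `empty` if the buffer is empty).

Answer: fsomsoosobfsou

Derivation:
After op 1 (delete): buffer="fmobfu" (len 6), cursors c1@2 c2@3 c3@5, authorship ......
After op 2 (insert('w')): buffer="fmwowbfwu" (len 9), cursors c1@3 c2@5 c3@8, authorship ..1.2..3.
After op 3 (delete): buffer="fmobfu" (len 6), cursors c1@2 c2@3 c3@5, authorship ......
After op 4 (add_cursor(1)): buffer="fmobfu" (len 6), cursors c4@1 c1@2 c2@3 c3@5, authorship ......
After op 5 (insert('s')): buffer="fsmsosbfsu" (len 10), cursors c4@2 c1@4 c2@6 c3@9, authorship .4.1.2..3.
After op 6 (insert('o')): buffer="fsomsoosobfsou" (len 14), cursors c4@3 c1@6 c2@9 c3@13, authorship .44.11.22..33.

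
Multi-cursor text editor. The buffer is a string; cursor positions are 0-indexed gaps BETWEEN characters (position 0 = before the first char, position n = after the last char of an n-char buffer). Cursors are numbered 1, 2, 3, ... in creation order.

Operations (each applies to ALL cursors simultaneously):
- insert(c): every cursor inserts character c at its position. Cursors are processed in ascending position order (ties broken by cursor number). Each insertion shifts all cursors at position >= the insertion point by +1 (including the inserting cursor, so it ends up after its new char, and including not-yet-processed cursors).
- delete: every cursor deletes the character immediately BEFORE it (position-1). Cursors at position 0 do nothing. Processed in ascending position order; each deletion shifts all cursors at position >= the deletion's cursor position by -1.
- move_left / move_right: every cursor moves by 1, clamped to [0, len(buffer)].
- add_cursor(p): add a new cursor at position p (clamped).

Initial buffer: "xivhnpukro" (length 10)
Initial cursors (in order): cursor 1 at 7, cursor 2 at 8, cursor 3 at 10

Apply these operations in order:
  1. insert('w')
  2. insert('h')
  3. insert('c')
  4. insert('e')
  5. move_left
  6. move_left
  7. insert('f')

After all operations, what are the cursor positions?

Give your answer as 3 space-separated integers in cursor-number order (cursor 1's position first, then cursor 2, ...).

After op 1 (insert('w')): buffer="xivhnpuwkwrow" (len 13), cursors c1@8 c2@10 c3@13, authorship .......1.2..3
After op 2 (insert('h')): buffer="xivhnpuwhkwhrowh" (len 16), cursors c1@9 c2@12 c3@16, authorship .......11.22..33
After op 3 (insert('c')): buffer="xivhnpuwhckwhcrowhc" (len 19), cursors c1@10 c2@14 c3@19, authorship .......111.222..333
After op 4 (insert('e')): buffer="xivhnpuwhcekwhcerowhce" (len 22), cursors c1@11 c2@16 c3@22, authorship .......1111.2222..3333
After op 5 (move_left): buffer="xivhnpuwhcekwhcerowhce" (len 22), cursors c1@10 c2@15 c3@21, authorship .......1111.2222..3333
After op 6 (move_left): buffer="xivhnpuwhcekwhcerowhce" (len 22), cursors c1@9 c2@14 c3@20, authorship .......1111.2222..3333
After op 7 (insert('f')): buffer="xivhnpuwhfcekwhfcerowhfce" (len 25), cursors c1@10 c2@16 c3@23, authorship .......11111.22222..33333

Answer: 10 16 23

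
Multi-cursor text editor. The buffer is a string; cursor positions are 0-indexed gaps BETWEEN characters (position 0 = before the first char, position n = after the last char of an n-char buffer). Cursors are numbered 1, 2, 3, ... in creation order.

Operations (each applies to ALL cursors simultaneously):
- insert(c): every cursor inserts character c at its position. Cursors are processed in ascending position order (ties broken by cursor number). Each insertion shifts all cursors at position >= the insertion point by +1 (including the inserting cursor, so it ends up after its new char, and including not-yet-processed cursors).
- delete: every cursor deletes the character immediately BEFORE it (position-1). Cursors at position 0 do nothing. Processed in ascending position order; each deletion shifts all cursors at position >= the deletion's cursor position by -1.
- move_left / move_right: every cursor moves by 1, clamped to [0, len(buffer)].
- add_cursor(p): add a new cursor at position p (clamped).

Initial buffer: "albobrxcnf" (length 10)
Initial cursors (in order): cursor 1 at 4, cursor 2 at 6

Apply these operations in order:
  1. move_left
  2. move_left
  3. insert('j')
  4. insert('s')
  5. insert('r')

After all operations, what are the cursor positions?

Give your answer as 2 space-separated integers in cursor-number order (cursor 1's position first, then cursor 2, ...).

After op 1 (move_left): buffer="albobrxcnf" (len 10), cursors c1@3 c2@5, authorship ..........
After op 2 (move_left): buffer="albobrxcnf" (len 10), cursors c1@2 c2@4, authorship ..........
After op 3 (insert('j')): buffer="aljbojbrxcnf" (len 12), cursors c1@3 c2@6, authorship ..1..2......
After op 4 (insert('s')): buffer="aljsbojsbrxcnf" (len 14), cursors c1@4 c2@8, authorship ..11..22......
After op 5 (insert('r')): buffer="aljsrbojsrbrxcnf" (len 16), cursors c1@5 c2@10, authorship ..111..222......

Answer: 5 10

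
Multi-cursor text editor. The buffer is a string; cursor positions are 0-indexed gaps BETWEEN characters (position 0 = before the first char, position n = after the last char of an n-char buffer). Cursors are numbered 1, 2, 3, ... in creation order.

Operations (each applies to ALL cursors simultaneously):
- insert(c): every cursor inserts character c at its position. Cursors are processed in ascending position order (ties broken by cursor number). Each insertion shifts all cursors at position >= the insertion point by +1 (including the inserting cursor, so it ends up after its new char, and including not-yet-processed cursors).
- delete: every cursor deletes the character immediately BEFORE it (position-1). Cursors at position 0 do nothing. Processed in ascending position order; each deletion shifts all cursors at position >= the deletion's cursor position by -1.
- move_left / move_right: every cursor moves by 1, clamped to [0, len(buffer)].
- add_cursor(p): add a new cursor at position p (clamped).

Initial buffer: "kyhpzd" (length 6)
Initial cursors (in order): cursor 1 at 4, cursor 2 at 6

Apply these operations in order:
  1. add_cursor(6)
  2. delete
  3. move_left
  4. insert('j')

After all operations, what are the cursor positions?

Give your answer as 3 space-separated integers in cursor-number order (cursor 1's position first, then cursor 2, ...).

After op 1 (add_cursor(6)): buffer="kyhpzd" (len 6), cursors c1@4 c2@6 c3@6, authorship ......
After op 2 (delete): buffer="kyh" (len 3), cursors c1@3 c2@3 c3@3, authorship ...
After op 3 (move_left): buffer="kyh" (len 3), cursors c1@2 c2@2 c3@2, authorship ...
After op 4 (insert('j')): buffer="kyjjjh" (len 6), cursors c1@5 c2@5 c3@5, authorship ..123.

Answer: 5 5 5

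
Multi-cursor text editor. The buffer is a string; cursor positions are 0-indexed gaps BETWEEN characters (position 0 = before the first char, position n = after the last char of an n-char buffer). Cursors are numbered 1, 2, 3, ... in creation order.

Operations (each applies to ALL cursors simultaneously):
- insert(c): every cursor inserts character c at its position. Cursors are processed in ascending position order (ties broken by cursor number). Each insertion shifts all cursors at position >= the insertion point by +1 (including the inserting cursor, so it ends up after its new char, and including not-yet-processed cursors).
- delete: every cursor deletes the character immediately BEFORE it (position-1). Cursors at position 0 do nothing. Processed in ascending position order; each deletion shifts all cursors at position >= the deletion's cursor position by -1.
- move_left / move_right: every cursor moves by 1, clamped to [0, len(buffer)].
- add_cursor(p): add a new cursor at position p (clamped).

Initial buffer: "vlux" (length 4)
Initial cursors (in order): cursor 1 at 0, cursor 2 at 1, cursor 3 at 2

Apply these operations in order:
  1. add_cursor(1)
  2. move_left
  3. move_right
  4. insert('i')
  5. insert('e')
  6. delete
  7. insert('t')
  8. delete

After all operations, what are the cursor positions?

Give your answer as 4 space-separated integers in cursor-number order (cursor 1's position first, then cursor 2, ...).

After op 1 (add_cursor(1)): buffer="vlux" (len 4), cursors c1@0 c2@1 c4@1 c3@2, authorship ....
After op 2 (move_left): buffer="vlux" (len 4), cursors c1@0 c2@0 c4@0 c3@1, authorship ....
After op 3 (move_right): buffer="vlux" (len 4), cursors c1@1 c2@1 c4@1 c3@2, authorship ....
After op 4 (insert('i')): buffer="viiiliux" (len 8), cursors c1@4 c2@4 c4@4 c3@6, authorship .124.3..
After op 5 (insert('e')): buffer="viiieeelieux" (len 12), cursors c1@7 c2@7 c4@7 c3@10, authorship .124124.33..
After op 6 (delete): buffer="viiiliux" (len 8), cursors c1@4 c2@4 c4@4 c3@6, authorship .124.3..
After op 7 (insert('t')): buffer="viiitttlitux" (len 12), cursors c1@7 c2@7 c4@7 c3@10, authorship .124124.33..
After op 8 (delete): buffer="viiiliux" (len 8), cursors c1@4 c2@4 c4@4 c3@6, authorship .124.3..

Answer: 4 4 6 4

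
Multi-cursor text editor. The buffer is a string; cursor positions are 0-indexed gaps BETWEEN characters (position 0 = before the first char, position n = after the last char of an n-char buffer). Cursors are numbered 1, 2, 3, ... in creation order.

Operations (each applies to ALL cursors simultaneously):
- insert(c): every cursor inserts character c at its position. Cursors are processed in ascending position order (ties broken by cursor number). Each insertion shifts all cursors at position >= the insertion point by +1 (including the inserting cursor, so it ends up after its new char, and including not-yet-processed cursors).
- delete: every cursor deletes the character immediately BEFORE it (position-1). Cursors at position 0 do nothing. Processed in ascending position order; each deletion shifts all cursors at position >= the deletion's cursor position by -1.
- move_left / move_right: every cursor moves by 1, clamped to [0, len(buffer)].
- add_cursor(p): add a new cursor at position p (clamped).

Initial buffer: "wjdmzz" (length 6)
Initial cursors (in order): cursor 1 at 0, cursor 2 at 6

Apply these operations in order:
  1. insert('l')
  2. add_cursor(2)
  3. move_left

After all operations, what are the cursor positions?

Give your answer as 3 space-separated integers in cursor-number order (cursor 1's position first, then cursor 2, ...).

After op 1 (insert('l')): buffer="lwjdmzzl" (len 8), cursors c1@1 c2@8, authorship 1......2
After op 2 (add_cursor(2)): buffer="lwjdmzzl" (len 8), cursors c1@1 c3@2 c2@8, authorship 1......2
After op 3 (move_left): buffer="lwjdmzzl" (len 8), cursors c1@0 c3@1 c2@7, authorship 1......2

Answer: 0 7 1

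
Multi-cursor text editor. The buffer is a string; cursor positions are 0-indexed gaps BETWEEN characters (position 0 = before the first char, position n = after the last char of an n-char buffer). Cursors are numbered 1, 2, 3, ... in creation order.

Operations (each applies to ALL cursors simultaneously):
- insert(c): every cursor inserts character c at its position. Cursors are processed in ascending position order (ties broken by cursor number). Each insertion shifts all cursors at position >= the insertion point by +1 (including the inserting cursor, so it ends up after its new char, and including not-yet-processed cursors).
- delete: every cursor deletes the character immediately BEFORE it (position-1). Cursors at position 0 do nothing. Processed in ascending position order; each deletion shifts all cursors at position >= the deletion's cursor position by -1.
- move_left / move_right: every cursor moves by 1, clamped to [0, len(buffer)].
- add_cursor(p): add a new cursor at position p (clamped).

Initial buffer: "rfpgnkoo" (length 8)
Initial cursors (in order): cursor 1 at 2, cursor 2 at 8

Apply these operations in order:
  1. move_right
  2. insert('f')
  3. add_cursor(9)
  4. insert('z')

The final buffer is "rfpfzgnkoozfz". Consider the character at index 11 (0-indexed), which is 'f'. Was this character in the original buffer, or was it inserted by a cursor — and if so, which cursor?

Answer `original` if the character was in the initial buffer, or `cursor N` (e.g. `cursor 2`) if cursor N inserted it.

After op 1 (move_right): buffer="rfpgnkoo" (len 8), cursors c1@3 c2@8, authorship ........
After op 2 (insert('f')): buffer="rfpfgnkoof" (len 10), cursors c1@4 c2@10, authorship ...1.....2
After op 3 (add_cursor(9)): buffer="rfpfgnkoof" (len 10), cursors c1@4 c3@9 c2@10, authorship ...1.....2
After op 4 (insert('z')): buffer="rfpfzgnkoozfz" (len 13), cursors c1@5 c3@11 c2@13, authorship ...11.....322
Authorship (.=original, N=cursor N): . . . 1 1 . . . . . 3 2 2
Index 11: author = 2

Answer: cursor 2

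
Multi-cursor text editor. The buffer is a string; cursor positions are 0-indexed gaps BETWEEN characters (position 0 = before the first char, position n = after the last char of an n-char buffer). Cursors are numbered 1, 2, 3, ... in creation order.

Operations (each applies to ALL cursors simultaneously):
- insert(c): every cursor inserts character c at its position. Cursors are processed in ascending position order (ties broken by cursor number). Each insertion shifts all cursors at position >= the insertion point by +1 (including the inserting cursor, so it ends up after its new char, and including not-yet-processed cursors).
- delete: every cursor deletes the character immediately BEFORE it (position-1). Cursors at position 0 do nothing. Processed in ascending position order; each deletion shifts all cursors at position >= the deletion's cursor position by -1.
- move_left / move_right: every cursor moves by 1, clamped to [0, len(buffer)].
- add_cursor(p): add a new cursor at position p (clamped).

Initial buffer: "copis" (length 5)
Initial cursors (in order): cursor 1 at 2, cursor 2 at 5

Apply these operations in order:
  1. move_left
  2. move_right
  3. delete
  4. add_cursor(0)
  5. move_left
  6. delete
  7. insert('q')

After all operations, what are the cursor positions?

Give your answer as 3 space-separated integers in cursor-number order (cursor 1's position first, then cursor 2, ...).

After op 1 (move_left): buffer="copis" (len 5), cursors c1@1 c2@4, authorship .....
After op 2 (move_right): buffer="copis" (len 5), cursors c1@2 c2@5, authorship .....
After op 3 (delete): buffer="cpi" (len 3), cursors c1@1 c2@3, authorship ...
After op 4 (add_cursor(0)): buffer="cpi" (len 3), cursors c3@0 c1@1 c2@3, authorship ...
After op 5 (move_left): buffer="cpi" (len 3), cursors c1@0 c3@0 c2@2, authorship ...
After op 6 (delete): buffer="ci" (len 2), cursors c1@0 c3@0 c2@1, authorship ..
After op 7 (insert('q')): buffer="qqcqi" (len 5), cursors c1@2 c3@2 c2@4, authorship 13.2.

Answer: 2 4 2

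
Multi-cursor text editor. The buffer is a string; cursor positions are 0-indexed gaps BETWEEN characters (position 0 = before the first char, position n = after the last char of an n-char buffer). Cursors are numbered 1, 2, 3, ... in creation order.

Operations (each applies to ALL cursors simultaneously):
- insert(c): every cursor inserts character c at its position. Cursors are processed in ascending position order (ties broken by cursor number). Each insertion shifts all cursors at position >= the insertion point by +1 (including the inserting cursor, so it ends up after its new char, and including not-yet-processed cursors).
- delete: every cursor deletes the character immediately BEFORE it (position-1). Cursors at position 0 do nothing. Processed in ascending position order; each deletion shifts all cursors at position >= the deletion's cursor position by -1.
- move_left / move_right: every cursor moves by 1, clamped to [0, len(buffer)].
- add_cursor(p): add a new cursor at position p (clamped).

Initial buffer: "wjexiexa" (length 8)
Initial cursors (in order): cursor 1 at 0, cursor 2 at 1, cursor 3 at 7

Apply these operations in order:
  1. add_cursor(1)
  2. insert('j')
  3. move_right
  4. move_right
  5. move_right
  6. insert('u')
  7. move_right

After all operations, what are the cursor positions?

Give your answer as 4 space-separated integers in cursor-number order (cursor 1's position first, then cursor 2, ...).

After op 1 (add_cursor(1)): buffer="wjexiexa" (len 8), cursors c1@0 c2@1 c4@1 c3@7, authorship ........
After op 2 (insert('j')): buffer="jwjjjexiexja" (len 12), cursors c1@1 c2@4 c4@4 c3@11, authorship 1.24......3.
After op 3 (move_right): buffer="jwjjjexiexja" (len 12), cursors c1@2 c2@5 c4@5 c3@12, authorship 1.24......3.
After op 4 (move_right): buffer="jwjjjexiexja" (len 12), cursors c1@3 c2@6 c4@6 c3@12, authorship 1.24......3.
After op 5 (move_right): buffer="jwjjjexiexja" (len 12), cursors c1@4 c2@7 c4@7 c3@12, authorship 1.24......3.
After op 6 (insert('u')): buffer="jwjjujexuuiexjau" (len 16), cursors c1@5 c2@10 c4@10 c3@16, authorship 1.241...24...3.3
After op 7 (move_right): buffer="jwjjujexuuiexjau" (len 16), cursors c1@6 c2@11 c4@11 c3@16, authorship 1.241...24...3.3

Answer: 6 11 16 11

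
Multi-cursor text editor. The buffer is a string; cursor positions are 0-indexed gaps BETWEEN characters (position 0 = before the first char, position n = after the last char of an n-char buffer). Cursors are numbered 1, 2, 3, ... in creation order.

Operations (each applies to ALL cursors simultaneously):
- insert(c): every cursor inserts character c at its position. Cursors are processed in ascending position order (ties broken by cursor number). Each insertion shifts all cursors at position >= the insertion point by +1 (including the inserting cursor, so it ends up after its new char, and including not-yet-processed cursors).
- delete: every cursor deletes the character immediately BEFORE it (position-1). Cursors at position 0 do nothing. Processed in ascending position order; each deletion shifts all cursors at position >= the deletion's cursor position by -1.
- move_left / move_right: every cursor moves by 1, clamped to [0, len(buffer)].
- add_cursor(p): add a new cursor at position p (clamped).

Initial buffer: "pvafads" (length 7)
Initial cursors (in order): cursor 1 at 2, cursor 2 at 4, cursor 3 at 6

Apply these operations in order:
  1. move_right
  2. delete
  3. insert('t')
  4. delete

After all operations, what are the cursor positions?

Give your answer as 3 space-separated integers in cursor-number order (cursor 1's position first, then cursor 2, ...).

Answer: 2 3 4

Derivation:
After op 1 (move_right): buffer="pvafads" (len 7), cursors c1@3 c2@5 c3@7, authorship .......
After op 2 (delete): buffer="pvfd" (len 4), cursors c1@2 c2@3 c3@4, authorship ....
After op 3 (insert('t')): buffer="pvtftdt" (len 7), cursors c1@3 c2@5 c3@7, authorship ..1.2.3
After op 4 (delete): buffer="pvfd" (len 4), cursors c1@2 c2@3 c3@4, authorship ....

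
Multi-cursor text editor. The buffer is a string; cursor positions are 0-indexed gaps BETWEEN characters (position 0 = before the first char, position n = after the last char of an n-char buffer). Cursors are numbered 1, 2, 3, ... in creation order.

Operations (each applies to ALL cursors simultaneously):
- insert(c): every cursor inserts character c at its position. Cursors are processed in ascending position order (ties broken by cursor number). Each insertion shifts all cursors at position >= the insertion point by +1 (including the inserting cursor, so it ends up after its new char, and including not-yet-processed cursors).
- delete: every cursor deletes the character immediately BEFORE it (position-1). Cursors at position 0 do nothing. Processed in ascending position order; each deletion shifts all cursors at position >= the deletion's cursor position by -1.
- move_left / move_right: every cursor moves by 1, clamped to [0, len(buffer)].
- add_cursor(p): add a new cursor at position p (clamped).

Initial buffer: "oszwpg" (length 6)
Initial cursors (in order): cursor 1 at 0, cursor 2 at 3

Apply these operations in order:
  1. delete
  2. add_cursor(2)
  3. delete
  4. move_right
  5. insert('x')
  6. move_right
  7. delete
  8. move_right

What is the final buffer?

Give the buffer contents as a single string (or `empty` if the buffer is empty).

After op 1 (delete): buffer="oswpg" (len 5), cursors c1@0 c2@2, authorship .....
After op 2 (add_cursor(2)): buffer="oswpg" (len 5), cursors c1@0 c2@2 c3@2, authorship .....
After op 3 (delete): buffer="wpg" (len 3), cursors c1@0 c2@0 c3@0, authorship ...
After op 4 (move_right): buffer="wpg" (len 3), cursors c1@1 c2@1 c3@1, authorship ...
After op 5 (insert('x')): buffer="wxxxpg" (len 6), cursors c1@4 c2@4 c3@4, authorship .123..
After op 6 (move_right): buffer="wxxxpg" (len 6), cursors c1@5 c2@5 c3@5, authorship .123..
After op 7 (delete): buffer="wxg" (len 3), cursors c1@2 c2@2 c3@2, authorship .1.
After op 8 (move_right): buffer="wxg" (len 3), cursors c1@3 c2@3 c3@3, authorship .1.

Answer: wxg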